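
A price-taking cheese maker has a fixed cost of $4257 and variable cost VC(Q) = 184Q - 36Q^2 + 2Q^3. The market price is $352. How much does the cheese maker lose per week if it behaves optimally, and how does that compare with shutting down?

Profit = -$337 at Q = 14

AVC = 184 - 36Q + 2Q^2; min AVC = $22 at Q = 9. Since P = $352 ≥ min AVC, the firm produces.
With MC = 184 - 72Q + 6Q^2, P = MC on the upward-sloping part at Q* = 14.
TR = 352·14 = 4928. TC = 4257 + 1008 = 5265. Profit = 4928 − 5265 = -$337.
Shutting down would mean losing the fixed cost of $4257, so operating at a loss of $337 is better by $3920.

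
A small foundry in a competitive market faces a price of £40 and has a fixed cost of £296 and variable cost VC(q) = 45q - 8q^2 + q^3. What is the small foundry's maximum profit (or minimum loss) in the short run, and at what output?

AVC = 45 - 8q + q^2; min AVC = £29 at q = 4. Since P = £40 ≥ min AVC, the firm produces.
With MC = 45 - 16q + 3q^2, P = MC on the upward-sloping part at q* = 5.
TR = 40·5 = 200. TC = 296 + 150 = 446. Profit = 200 − 446 = -£246.
Shutting down would mean losing the fixed cost of £296, so operating at a loss of £246 is better by £50.

Profit = -£246 at q = 5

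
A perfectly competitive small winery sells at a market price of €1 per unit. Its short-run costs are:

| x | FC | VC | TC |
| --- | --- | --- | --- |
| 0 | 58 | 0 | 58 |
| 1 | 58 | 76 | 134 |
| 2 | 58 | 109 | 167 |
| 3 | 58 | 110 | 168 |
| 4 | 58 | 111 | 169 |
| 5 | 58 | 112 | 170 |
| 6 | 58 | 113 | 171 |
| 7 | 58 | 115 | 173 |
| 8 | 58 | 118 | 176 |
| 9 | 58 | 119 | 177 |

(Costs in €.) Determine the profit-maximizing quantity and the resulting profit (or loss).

Profit at each row (π = 1x − TC): x=0: -58; x=1: -133; x=2: -165; x=3: -165; x=4: -165; x=5: -165; x=6: -165; x=7: -166; x=8: -168; x=9: -168.
Profit is highest at x = 0. Equivalently, the lowest AVC in the table is 119/9 ≈ €13.22 at x = 9, and P = €1 falls below it — price never covers variable cost, so the firm shuts down and loses only its fixed cost.

x = 0 (shut down); profit = -€58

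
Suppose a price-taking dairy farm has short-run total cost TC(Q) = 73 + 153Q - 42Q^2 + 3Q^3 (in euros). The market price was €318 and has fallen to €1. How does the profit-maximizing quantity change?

MC = 153 - 84Q + 9Q^2; the shutdown threshold is min AVC = €6 (at Q = 7).
With P = €318 above the shutdown price, P = MC gives Q = 11.
At P = €1 < min AVC = €6, price no longer covers variable cost at any output, so the firm shuts down: Q = 0.

Output falls from 11 to 0 (the firm shuts down)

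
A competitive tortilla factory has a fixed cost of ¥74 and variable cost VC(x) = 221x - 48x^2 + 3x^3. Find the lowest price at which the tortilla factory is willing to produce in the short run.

¥29 per unit

Short-run supply begins at min AVC. From VC = 221x - 48x^2 + 3x^3, AVC = 221 - 48x + 3x^2.
At the minimum of AVC, MC = AVC. MC = 221 - 96x + 9x^2; setting MC = AVC gives 6x^2 - 48x = 0, so x = 8. min AVC = 29.
So the shutdown price is ¥29.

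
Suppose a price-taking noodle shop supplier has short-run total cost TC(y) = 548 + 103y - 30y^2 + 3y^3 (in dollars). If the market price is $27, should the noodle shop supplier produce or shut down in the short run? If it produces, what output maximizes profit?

Shut down

Variable cost is VC = 103y - 30y^2 + 3y^3, so AVC = VC/y = 103 - 30y + 3y^2 and MC = dTC/dy = 103 - 60y + 9y^2.
AVC is minimized where dAVC/dy = -30 + 6y = 0, at y = 5; min AVC = 103 - 30·5 + 3·5^2 = $28.
Since P = $27 < min AVC = $28, price fails to cover variable cost at any output.
Shutting down limits the loss to fixed cost, $548.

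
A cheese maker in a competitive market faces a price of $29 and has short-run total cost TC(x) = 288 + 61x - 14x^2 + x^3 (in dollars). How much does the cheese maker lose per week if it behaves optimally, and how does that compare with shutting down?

Profit = -$160 at x = 8

AVC = 61 - 14x + x^2; min AVC = $12 at x = 7. Since P = $29 ≥ min AVC, the firm produces.
With MC = 61 - 28x + 3x^2, P = MC on the upward-sloping part at x* = 8.
TR = 29·8 = 232. TC = 288 + 104 = 392. Profit = 232 − 392 = -$160.
By producing, the firm covers all variable cost plus $128 of fixed cost; shutting down would lose the full $288.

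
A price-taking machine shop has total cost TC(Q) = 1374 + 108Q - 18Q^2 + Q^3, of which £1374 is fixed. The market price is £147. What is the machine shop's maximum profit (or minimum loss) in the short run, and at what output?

Profit = -£22 at Q = 13

AVC = 108 - 18Q + Q^2; min AVC = £27 at Q = 9. Since P = £147 ≥ min AVC, the firm produces.
MC = 108 - 36Q + 3Q^2. Setting P = MC and taking the root on the rising branch gives Q* = 13.
TR = 147·13 = 1911. TC = 1374 + 559 = 1933. Profit = 1911 − 1933 = -£22.
Shutting down would mean losing the fixed cost of £1374, so operating at a loss of £22 is better by £1352.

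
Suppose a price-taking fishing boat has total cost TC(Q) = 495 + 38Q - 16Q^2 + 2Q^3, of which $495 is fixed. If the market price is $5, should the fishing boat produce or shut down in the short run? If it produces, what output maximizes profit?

Strip out fixed cost: VC = 38Q - 16Q^2 + 2Q^3. Then AVC = 38 - 16Q + 2Q^2 and MC = 38 - 32Q + 6Q^2.
The AVC parabola has its vertex at Q = 16/4 = 4, where AVC = 38 - 16·4 + 2·4^2 = $6.
With P < min AVC ($5 < $6), every unit sold adds to the loss.
Best response: produce nothing and absorb the $495 fixed cost.

Shut down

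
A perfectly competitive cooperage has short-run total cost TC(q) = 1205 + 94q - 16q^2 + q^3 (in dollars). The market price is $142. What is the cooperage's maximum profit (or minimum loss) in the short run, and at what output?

Profit = -$53 at q = 12

AVC = 94 - 16q + q^2 has its minimum $30 at q = 8; price $142 clears that bar, so the firm operates.
With MC = 94 - 32q + 3q^2, P = MC on the upward-sloping part at q* = 12.
TR = 142·12 = 1704. TC = 1205 + 552 = 1757. Profit = 1704 − 1757 = -$53.
Shutting down would mean losing the fixed cost of $1205, so operating at a loss of $53 is better by $1152.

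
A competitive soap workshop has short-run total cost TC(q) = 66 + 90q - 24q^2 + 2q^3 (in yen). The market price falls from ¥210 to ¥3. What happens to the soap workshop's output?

Output falls from 10 to 0 (the firm shuts down)

AVC = 90 - 24q + 2q^2, minimized at q = 6 where min AVC = ¥18. MC = 90 - 48q + 6q^2.
With P = ¥210 above the shutdown price, P = MC gives q = 10.
At P = ¥3 < min AVC = ¥18, price no longer covers variable cost at any output, so the firm shuts down: q = 0.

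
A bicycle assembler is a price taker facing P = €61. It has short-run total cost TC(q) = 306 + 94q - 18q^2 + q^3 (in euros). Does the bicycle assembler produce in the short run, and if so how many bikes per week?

Produce at q = 11

Variable cost is VC = 94q - 18q^2 + q^3, so AVC = VC/q = 94 - 18q + q^2 and MC = dTC/dq = 94 - 36q + 3q^2.
AVC is minimized where dAVC/dq = -18 + 2q = 0, at q = 9; min AVC = 94 - 18·9 + 9^2 = €13.
Because €61 ≥ €13, revenue can cover variable cost; the firm operates.
Solving P = MC: 33 - 36q + 3q^2 = 0 ⇒ q = 1 or 11. On the upward-sloping branch, q* = 11.
Check: AVC at q = 11 is €17 ≤ P, so revenue covers variable cost.
Profit = P·q − TC = 61·11 − 493 = €178.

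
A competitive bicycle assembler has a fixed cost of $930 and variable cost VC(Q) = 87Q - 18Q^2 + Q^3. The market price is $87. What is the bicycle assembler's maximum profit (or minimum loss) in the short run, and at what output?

AVC = 87 - 18Q + Q^2 has its minimum $6 at Q = 9; price $87 clears that bar, so the firm operates.
With MC = 87 - 36Q + 3Q^2, P = MC on the upward-sloping part at Q* = 12.
TR = 87·12 = 1044. TC = 930 + 180 = 1110. Profit = 1044 − 1110 = -$66.
By producing, the firm covers all variable cost plus $864 of fixed cost; shutting down would lose the full $930.

Profit = -$66 at Q = 12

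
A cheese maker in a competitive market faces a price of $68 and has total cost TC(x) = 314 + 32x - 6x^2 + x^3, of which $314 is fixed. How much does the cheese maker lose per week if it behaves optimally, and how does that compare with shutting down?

AVC = 32 - 6x + x^2 has its minimum $23 at x = 3; price $68 clears that bar, so the firm operates.
With MC = 32 - 12x + 3x^2, P = MC on the upward-sloping part at x* = 6.
TR = 68·6 = 408. TC = 314 + 192 = 506. Profit = 408 − 506 = -$98.
By producing, the firm covers all variable cost plus $216 of fixed cost; shutting down would lose the full $314.

Profit = -$98 at x = 6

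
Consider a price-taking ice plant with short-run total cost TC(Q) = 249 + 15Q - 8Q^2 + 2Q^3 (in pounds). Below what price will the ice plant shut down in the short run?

The shutdown price is the minimum of AVC. VC = 15Q - 8Q^2 + 2Q^3, so AVC = 15 - 8Q + 2Q^2.
dAVC/dQ = -8 + 4Q = 0 gives Q = 2. min AVC = 15 - 8·2 + 2·2^2 = 7.
So the shutdown price is £7.

£7 per unit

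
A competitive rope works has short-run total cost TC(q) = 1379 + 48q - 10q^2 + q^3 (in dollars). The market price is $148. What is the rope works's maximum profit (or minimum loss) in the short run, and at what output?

Profit = -$379 at q = 10

AVC = 48 - 10q + q^2; min AVC = $23 at q = 5. Since P = $148 ≥ min AVC, the firm produces.
MC = 48 - 20q + 3q^2. Setting P = MC and taking the root on the rising branch gives q* = 10.
TR = 148·10 = 1480. TC = 1379 + 480 = 1859. Profit = 1480 − 1859 = -$379.
By producing, the firm covers all variable cost plus $1000 of fixed cost; shutting down would lose the full $1379.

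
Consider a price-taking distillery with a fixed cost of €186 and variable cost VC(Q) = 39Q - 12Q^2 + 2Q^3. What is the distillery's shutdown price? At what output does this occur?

€21 per unit, at Q = 3

Short-run supply begins at min AVC. From VC = 39Q - 12Q^2 + 2Q^3, AVC = 39 - 12Q + 2Q^2.
dAVC/dQ = -12 + 4Q = 0 gives Q = 3. min AVC = 39 - 12·3 + 2·3^2 = 21.
For P < €21 the firm produces nothing.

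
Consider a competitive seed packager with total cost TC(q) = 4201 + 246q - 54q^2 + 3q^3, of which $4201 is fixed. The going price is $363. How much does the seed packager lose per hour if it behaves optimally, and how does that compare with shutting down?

AVC = 246 - 54q + 3q^2; min AVC = $3 at q = 9. Since P = $363 ≥ min AVC, the firm produces.
With MC = 246 - 108q + 9q^2, P = MC on the upward-sloping part at q* = 13.
TR = 363·13 = 4719. TC = 4201 + 663 = 4864. Profit = 4719 − 4864 = -$145.
Shutting down would mean losing the fixed cost of $4201, so operating at a loss of $145 is better by $4056.

Profit = -$145 at q = 13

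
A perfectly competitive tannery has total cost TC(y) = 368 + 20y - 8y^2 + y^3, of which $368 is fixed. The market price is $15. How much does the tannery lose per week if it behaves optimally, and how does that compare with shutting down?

Profit = -$318 at y = 5

AVC = 20 - 8y + y^2; min AVC = $4 at y = 4. Since P = $15 ≥ min AVC, the firm produces.
With MC = 20 - 16y + 3y^2, P = MC on the upward-sloping part at y* = 5.
TR = 15·5 = 75. TC = 368 + 25 = 393. Profit = 75 − 393 = -$318.
By producing, the firm covers all variable cost plus $50 of fixed cost; shutting down would lose the full $368.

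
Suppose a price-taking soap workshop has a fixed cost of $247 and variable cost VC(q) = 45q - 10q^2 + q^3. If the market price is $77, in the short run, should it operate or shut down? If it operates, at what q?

Produce at q = 8

From TC, MC = TC'(q) = 45 - 20q + 3q^2 and AVC = VC/q = 45 - 10q + q^2.
The AVC parabola has its vertex at q = 10/2 = 5, where AVC = 45 - 10·5 + 5^2 = $20.
Since P = $77 ≥ min AVC = $20, price covers variable cost and the firm should produce.
Solving P = MC: -32 - 20q + 3q^2 = 0 ⇒ q = -4/3 or 8. On the upward-sloping branch, q* = 8.
Check: AVC at q = 8 is $29 ≤ P, so revenue covers variable cost.
Profit = P·q − TC = 77·8 − 479 = $137.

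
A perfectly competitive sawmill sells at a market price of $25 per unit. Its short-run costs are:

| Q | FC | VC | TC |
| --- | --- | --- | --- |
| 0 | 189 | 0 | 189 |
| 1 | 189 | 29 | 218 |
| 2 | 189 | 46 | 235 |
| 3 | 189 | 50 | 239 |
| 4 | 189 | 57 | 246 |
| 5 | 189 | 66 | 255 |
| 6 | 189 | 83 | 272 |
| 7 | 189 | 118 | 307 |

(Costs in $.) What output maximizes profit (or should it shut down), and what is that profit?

Q = 6; profit = -$122

Tabulate TR − TC: Q=0: -189; Q=1: -193; Q=2: -185; Q=3: -164; Q=4: -146; Q=5: -130; Q=6: -122; Q=7: -132.
Profit is maximized at Q = 6. AVC there is 83/6 = $13.83 ≤ P, so producing beats shutting down (which would give -$189).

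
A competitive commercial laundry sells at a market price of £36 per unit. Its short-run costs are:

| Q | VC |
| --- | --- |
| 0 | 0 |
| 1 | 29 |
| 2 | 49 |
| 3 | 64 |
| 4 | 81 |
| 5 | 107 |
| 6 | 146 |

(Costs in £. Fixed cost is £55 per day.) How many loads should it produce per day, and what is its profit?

Profit at each row (π = 36Q − TC): Q=0: -55; Q=1: -48; Q=2: -32; Q=3: -11; Q=4: 8; Q=5: 18; Q=6: 15.
Profit is maximized at Q = 5. AVC there is 107/5 = £21.40 ≤ P, so producing beats shutting down (which would give -£55).

Q = 5; profit = £18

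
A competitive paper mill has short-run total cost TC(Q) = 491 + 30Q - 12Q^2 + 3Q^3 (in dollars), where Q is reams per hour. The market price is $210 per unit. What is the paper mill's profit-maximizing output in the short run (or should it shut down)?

Strip out fixed cost: VC = 30Q - 12Q^2 + 3Q^3. Then AVC = 30 - 12Q + 3Q^2 and MC = 30 - 24Q + 9Q^2.
AVC is minimized where dAVC/dQ = -12 + 6Q = 0, at Q = 2; min AVC = 30 - 12·2 + 3·2^2 = $18.
Since P = $210 ≥ min AVC = $18, price covers variable cost and the firm should produce.
Solving P = MC: -180 - 24Q + 9Q^2 = 0 ⇒ Q = -10/3 or 6. On the upward-sloping branch, Q* = 6.
Check: AVC at Q = 6 is $66 ≤ P, so revenue covers variable cost.
Profit = P·Q − TC = 210·6 − 887 = $373.

Produce at Q = 6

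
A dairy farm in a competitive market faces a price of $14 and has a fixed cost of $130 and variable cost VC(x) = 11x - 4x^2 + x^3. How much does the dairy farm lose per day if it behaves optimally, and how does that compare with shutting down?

Profit = -$112 at x = 3

AVC = 11 - 4x + x^2; min AVC = $7 at x = 2. Since P = $14 ≥ min AVC, the firm produces.
With MC = 11 - 8x + 3x^2, P = MC on the upward-sloping part at x* = 3.
TR = 14·3 = 42. TC = 130 + 24 = 154. Profit = 42 − 154 = -$112.
That loss of $112 beats the $130 the firm would lose by shutting down; producing recovers $18 of fixed cost.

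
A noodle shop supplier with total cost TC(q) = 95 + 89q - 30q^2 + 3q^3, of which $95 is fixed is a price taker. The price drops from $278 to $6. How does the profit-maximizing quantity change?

MC = 89 - 60q + 9q^2; the shutdown threshold is min AVC = $14 (at q = 5).
At P = $278 ≥ min AVC, set P = MC on the rising branch: q = 9.
At P = $6 < min AVC = $14, price no longer covers variable cost at any output, so the firm shuts down: q = 0.

Output falls from 9 to 0 (the firm shuts down)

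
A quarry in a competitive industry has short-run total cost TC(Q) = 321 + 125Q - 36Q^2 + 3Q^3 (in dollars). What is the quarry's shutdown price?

$17 per unit

The shutdown price is the minimum of AVC. VC = 125Q - 36Q^2 + 3Q^3, so AVC = 125 - 36Q + 3Q^2.
dAVC/dQ = -36 + 6Q = 0 gives Q = 6. min AVC = 125 - 36·6 + 3·6^2 = 17.
The firm shuts down for any P below $17.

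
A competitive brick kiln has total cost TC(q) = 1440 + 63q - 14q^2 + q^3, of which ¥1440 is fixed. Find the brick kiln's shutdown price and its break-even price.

Shutdown price = ¥14; break-even price = ¥159

Shutdown price = min AVC. AVC = 63 - 14q + q^2, with vertex at q = 7 and minimum ¥14.
ATC = 1440/q + 63 - 14q + q^2. Setting dATC/dq = −1440/q^2 − 14 + 2q = 0 gives q = 12 (since 2·12^3 − 14·12^2 = 1440).
min ATC = 1440/12 + 63 − 14·12 + 12^2 = ¥159. That is the break-even price.
For ¥14 ≤ P < ¥159 the firm produces at a loss; below ¥14 it shuts down.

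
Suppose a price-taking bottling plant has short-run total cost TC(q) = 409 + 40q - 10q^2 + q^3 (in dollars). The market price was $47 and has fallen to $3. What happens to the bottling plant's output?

MC = 40 - 20q + 3q^2; the shutdown threshold is min AVC = $15 (at q = 5).
With P = $47 above the shutdown price, P = MC gives q = 7.
At P = $3 < min AVC = $15, price no longer covers variable cost at any output, so the firm shuts down: q = 0.

Output falls from 7 to 0 (the firm shuts down)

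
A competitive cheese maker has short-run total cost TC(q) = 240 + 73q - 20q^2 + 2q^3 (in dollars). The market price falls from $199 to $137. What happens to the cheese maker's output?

Output falls from 9 to 8

AVC = 73 - 20q + 2q^2, minimized at q = 5 where min AVC = $23. MC = 73 - 40q + 6q^2.
With P = $199 above the shutdown price, P = MC gives q = 9.
At P = $137 ≥ min AVC, set P = MC: q = 8. The firm stays open but cuts output.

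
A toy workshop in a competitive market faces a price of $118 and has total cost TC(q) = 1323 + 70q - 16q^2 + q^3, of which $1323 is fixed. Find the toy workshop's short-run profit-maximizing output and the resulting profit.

AVC = 70 - 16q + q^2; min AVC = $6 at q = 8. Since P = $118 ≥ min AVC, the firm produces.
With MC = 70 - 32q + 3q^2, P = MC on the upward-sloping part at q* = 12.
TR = 118·12 = 1416. TC = 1323 + 264 = 1587. Profit = 1416 − 1587 = -$171.
Shutting down would mean losing the fixed cost of $1323, so operating at a loss of $171 is better by $1152.

Profit = -$171 at q = 12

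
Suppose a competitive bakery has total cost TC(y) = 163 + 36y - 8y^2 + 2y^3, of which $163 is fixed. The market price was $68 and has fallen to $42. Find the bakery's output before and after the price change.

MC = 36 - 16y + 6y^2; the shutdown threshold is min AVC = $28 (at y = 2).
At P = $68 ≥ min AVC, set P = MC on the rising branch: y = 4.
At P = $42 ≥ min AVC, set P = MC: y = 3. The firm stays open but cuts output.

Output falls from 4 to 3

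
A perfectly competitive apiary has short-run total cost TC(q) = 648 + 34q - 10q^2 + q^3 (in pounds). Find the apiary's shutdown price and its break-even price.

Shutdown price = min AVC. AVC = 34 - 10q + q^2, with vertex at q = 5 and minimum £9.
ATC = 648/q + 34 - 10q + q^2. Setting dATC/dq = −648/q^2 − 10 + 2q = 0 gives q = 9 (since 2·9^3 − 10·9^2 = 648).
min ATC = 648/9 + 34 − 10·9 + 9^2 = £97. That is the break-even price.
For £9 ≤ P < £97 the firm produces at a loss; below £9 it shuts down.

Shutdown price = £9; break-even price = £97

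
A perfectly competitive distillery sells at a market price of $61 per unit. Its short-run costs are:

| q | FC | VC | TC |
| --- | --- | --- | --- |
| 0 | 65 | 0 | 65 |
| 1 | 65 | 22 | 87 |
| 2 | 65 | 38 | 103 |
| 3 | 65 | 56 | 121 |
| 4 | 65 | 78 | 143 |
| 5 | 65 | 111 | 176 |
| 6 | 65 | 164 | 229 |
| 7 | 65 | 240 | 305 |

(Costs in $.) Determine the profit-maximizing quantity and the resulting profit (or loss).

Tabulate TR − TC: q=0: -65; q=1: -26; q=2: 19; q=3: 62; q=4: 101; q=5: 129; q=6: 137; q=7: 122.
Profit is maximized at q = 6. AVC there is 164/6 = $27.33 ≤ P, so producing beats shutting down (which would give -$65).

q = 6; profit = $137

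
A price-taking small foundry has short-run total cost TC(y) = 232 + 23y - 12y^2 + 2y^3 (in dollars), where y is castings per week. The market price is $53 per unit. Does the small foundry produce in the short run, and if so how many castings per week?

Strip out fixed cost: VC = 23y - 12y^2 + 2y^3. Then AVC = 23 - 12y + 2y^2 and MC = 23 - 24y + 6y^2.
AVC is minimized where dAVC/dy = -12 + 4y = 0, at y = 3; min AVC = 23 - 12·3 + 2·3^2 = $5.
Since P = $53 ≥ min AVC = $5, price covers variable cost and the firm should produce.
Set P = MC: 53 = 23 - 24y + 6y^2 → -30 - 24y + 6y^2 = 0. The roots are y = -1 and y = 5; the profit-maximizing output is on the rising part of MC, so y* = 5.
Check: AVC at y = 5 is $13 ≤ P, so revenue covers variable cost.
Profit = P·y − TC = 53·5 − 297 = -$32, a loss, but smaller than the $232 fixed cost the firm would lose by shutting down.

Produce at y = 5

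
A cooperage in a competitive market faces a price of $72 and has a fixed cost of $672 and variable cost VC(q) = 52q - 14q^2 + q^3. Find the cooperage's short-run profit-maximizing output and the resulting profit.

AVC = 52 - 14q + q^2; min AVC = $3 at q = 7. Since P = $72 ≥ min AVC, the firm produces.
MC = 52 - 28q + 3q^2. Setting P = MC and taking the root on the rising branch gives q* = 10.
TR = 72·10 = 720. TC = 672 + 120 = 792. Profit = 720 − 792 = -$72.
Shutting down would mean losing the fixed cost of $672, so operating at a loss of $72 is better by $600.

Profit = -$72 at q = 10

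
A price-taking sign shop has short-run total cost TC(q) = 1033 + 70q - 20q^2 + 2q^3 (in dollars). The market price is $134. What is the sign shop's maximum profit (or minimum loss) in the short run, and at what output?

AVC = 70 - 20q + 2q^2 has its minimum $20 at q = 5; price $134 clears that bar, so the firm operates.
MC = 70 - 40q + 6q^2. Setting P = MC and taking the root on the rising branch gives q* = 8.
TR = 134·8 = 1072. TC = 1033 + 304 = 1337. Profit = 1072 − 1337 = -$265.
By producing, the firm covers all variable cost plus $768 of fixed cost; shutting down would lose the full $1033.

Profit = -$265 at q = 8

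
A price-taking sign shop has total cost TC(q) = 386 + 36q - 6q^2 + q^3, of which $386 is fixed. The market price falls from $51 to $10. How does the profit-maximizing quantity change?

AVC = 36 - 6q + q^2, minimized at q = 3 where min AVC = $27. MC = 36 - 12q + 3q^2.
With P = $51 above the shutdown price, P = MC gives q = 5.
At P = $10 < min AVC = $27, price no longer covers variable cost at any output, so the firm shuts down: q = 0.

Output falls from 5 to 0 (the firm shuts down)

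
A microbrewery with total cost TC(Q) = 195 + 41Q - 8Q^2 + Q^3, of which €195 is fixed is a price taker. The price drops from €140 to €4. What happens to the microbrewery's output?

MC = 41 - 16Q + 3Q^2; the shutdown threshold is min AVC = €25 (at Q = 4).
With P = €140 above the shutdown price, P = MC gives Q = 9.
At P = €4 < min AVC = €25, price no longer covers variable cost at any output, so the firm shuts down: Q = 0.

Output falls from 9 to 0 (the firm shuts down)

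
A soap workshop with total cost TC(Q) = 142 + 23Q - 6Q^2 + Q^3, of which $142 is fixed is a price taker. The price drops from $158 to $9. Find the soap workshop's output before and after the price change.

Output falls from 9 to 0 (the firm shuts down)

AVC = 23 - 6Q + Q^2, minimized at Q = 3 where min AVC = $14. MC = 23 - 12Q + 3Q^2.
At P = $158 ≥ min AVC, set P = MC on the rising branch: Q = 9.
At P = $9 < min AVC = $14, price no longer covers variable cost at any output, so the firm shuts down: Q = 0.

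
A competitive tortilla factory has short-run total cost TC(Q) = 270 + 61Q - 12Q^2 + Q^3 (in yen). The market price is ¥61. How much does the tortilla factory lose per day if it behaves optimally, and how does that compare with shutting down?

Profit = -¥14 at Q = 8

AVC = 61 - 12Q + Q^2 has its minimum ¥25 at Q = 6; price ¥61 clears that bar, so the firm operates.
With MC = 61 - 24Q + 3Q^2, P = MC on the upward-sloping part at Q* = 8.
TR = 61·8 = 488. TC = 270 + 232 = 502. Profit = 488 − 502 = -¥14.
That loss of ¥14 beats the ¥270 the firm would lose by shutting down; producing recovers ¥256 of fixed cost.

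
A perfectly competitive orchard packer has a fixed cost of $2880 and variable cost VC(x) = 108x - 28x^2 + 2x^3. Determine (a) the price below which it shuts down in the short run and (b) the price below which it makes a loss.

Shutdown price = $10; break-even price = $300

AVC = 108 - 28x + 2x^2; minimized at x = 7, giving min AVC = $10. That is the shutdown price.
ATC = 2880/x + 108 - 28x + 2x^2. Setting dATC/dx = −2880/x^2 − 28 + 4x = 0 gives x = 12 (since 4·12^3 − 28·12^2 = 2880).
min ATC = 2880/12 + 108 − 28·12 + 2·12^2 = $300. That is the break-even price.
For $10 ≤ P < $300 the firm produces at a loss; below $10 it shuts down.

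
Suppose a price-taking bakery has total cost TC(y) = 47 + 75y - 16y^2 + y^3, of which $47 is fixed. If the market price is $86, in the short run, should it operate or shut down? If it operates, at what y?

Variable cost is VC = 75y - 16y^2 + y^3, so AVC = VC/y = 75 - 16y + y^2 and MC = dTC/dy = 75 - 32y + 3y^2.
AVC is minimized where dAVC/dy = -16 + 2y = 0, at y = 8; min AVC = 75 - 16·8 + 8^2 = $11.
Since P = $86 ≥ min AVC = $11, price covers variable cost and the firm should produce.
P = MC gives -11 - 32y + 3y^2 = 0, with roots -1/3 and 11. Take the larger (rising MC): y* = 11.
Check: AVC at y = 11 is $20 ≤ P, so revenue covers variable cost.
Profit = P·y − TC = 86·11 − 267 = $679.

Produce at y = 11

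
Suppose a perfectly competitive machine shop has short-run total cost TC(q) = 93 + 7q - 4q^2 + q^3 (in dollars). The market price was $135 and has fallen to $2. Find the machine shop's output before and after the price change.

MC = 7 - 8q + 3q^2; the shutdown threshold is min AVC = $3 (at q = 2).
With P = $135 above the shutdown price, P = MC gives q = 8.
At P = $2 < min AVC = $3, price no longer covers variable cost at any output, so the firm shuts down: q = 0.

Output falls from 8 to 0 (the firm shuts down)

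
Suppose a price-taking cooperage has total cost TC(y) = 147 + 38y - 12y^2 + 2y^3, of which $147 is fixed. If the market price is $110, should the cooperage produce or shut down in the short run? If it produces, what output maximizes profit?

From TC, MC = TC'(y) = 38 - 24y + 6y^2 and AVC = VC/y = 38 - 12y + 2y^2.
The AVC parabola has its vertex at y = 12/4 = 3, where AVC = 38 - 12·3 + 2·3^2 = $20.
Because $110 ≥ $20, revenue can cover variable cost; the firm operates.
P = MC gives -72 - 24y + 6y^2 = 0, with roots -2 and 6. Take the larger (rising MC): y* = 6.
Check: AVC at y = 6 is $38 ≤ P, so revenue covers variable cost.
Profit = P·y − TC = 110·6 − 375 = $285.

Produce at y = 6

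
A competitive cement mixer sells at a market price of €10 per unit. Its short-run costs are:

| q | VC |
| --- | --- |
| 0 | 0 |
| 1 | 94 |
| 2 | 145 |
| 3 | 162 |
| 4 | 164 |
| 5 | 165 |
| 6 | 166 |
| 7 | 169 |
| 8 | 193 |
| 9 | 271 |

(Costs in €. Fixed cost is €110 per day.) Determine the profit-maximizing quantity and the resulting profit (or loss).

Profit at each row (π = 10q − TC): q=0: -110; q=1: -194; q=2: -235; q=3: -242; q=4: -234; q=5: -225; q=6: -216; q=7: -209; q=8: -223; q=9: -291.
Profit is highest at q = 0. Equivalently, the lowest AVC in the table is 193/8 ≈ €24.12 at q = 8, and P = €10 falls below it — price never covers variable cost, so the firm shuts down and loses only its fixed cost.

q = 0 (shut down); profit = -€110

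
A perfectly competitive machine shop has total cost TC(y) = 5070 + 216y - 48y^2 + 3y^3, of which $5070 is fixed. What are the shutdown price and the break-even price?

Shutdown price = min AVC. AVC = 216 - 48y + 3y^2, with vertex at y = 8 and minimum $24.
ATC = 5070/y + 216 - 48y + 3y^2. Setting dATC/dy = −5070/y^2 − 48 + 6y = 0 gives y = 13 (since 6·13^3 − 48·13^2 = 5070).
min ATC = 5070/13 + 216 − 48·13 + 3·13^2 = $489. That is the break-even price.
For $24 ≤ P < $489 the firm produces at a loss; below $24 it shuts down.

Shutdown price = $24; break-even price = $489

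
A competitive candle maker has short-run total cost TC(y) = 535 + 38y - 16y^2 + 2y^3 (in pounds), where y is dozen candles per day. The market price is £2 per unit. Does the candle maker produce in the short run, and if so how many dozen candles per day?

Shut down

Variable cost is VC = 38y - 16y^2 + 2y^3, so AVC = VC/y = 38 - 16y + 2y^2 and MC = dTC/dy = 38 - 32y + 6y^2.
The AVC parabola has its vertex at y = 16/4 = 4, where AVC = 38 - 16·4 + 2·4^2 = £6.
With P < min AVC (£2 < £6), every unit sold adds to the loss.
Best response: produce nothing and absorb the £535 fixed cost.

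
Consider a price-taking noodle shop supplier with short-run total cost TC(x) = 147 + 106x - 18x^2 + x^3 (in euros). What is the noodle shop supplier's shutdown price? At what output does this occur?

€25 per unit, at x = 9

The firm shuts down when price falls below the minimum of average variable cost. AVC = VC/x = 106 - 18x + x^2.
dAVC/dx = -18 + 2x = 0 gives x = 9. min AVC = 106 - 18·9 + 9^2 = 25.
For P < €25 the firm produces nothing.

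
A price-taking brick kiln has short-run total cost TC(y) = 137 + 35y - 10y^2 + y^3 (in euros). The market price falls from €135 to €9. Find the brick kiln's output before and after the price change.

Output falls from 10 to 0 (the firm shuts down)

AVC = 35 - 10y + y^2, minimized at y = 5 where min AVC = €10. MC = 35 - 20y + 3y^2.
With P = €135 above the shutdown price, P = MC gives y = 10.
At P = €9 < min AVC = €10, price no longer covers variable cost at any output, so the firm shuts down: y = 0.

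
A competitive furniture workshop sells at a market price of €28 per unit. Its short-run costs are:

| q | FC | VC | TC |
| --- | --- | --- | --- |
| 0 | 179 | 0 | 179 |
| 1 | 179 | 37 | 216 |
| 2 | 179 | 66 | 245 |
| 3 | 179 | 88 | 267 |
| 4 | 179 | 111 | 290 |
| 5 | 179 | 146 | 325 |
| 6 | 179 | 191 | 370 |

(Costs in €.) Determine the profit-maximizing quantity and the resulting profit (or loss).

Profit at each row (π = 28q − TC): q=0: -179; q=1: -188; q=2: -189; q=3: -183; q=4: -178; q=5: -185; q=6: -202.
Profit is maximized at q = 4. AVC there is 111/4 = €27.75 ≤ P, so producing beats shutting down (which would give -€179).

q = 4; profit = -€178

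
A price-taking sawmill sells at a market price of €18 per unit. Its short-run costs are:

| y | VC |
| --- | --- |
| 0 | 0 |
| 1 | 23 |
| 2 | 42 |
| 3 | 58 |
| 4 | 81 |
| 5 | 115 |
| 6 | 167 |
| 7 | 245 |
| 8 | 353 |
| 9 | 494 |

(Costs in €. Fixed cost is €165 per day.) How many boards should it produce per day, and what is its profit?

y = 0 (shut down); profit = -€165

Profit at each row (π = 18y − TC): y=0: -165; y=1: -170; y=2: -171; y=3: -169; y=4: -174; y=5: -190; y=6: -224; y=7: -284; y=8: -374; y=9: -497.
Profit is highest at y = 0. Equivalently, the lowest AVC in the table is 58/3 ≈ €19.33 at y = 3, and P = €18 falls below it — price never covers variable cost, so the firm shuts down and loses only its fixed cost.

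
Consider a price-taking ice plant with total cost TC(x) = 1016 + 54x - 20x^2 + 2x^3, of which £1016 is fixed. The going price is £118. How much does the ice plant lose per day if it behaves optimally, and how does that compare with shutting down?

AVC = 54 - 20x + 2x^2; min AVC = £4 at x = 5. Since P = £118 ≥ min AVC, the firm produces.
MC = 54 - 40x + 6x^2. Setting P = MC and taking the root on the rising branch gives x* = 8.
TR = 118·8 = 944. TC = 1016 + 176 = 1192. Profit = 944 − 1192 = -£248.
By producing, the firm covers all variable cost plus £768 of fixed cost; shutting down would lose the full £1016.

Profit = -£248 at x = 8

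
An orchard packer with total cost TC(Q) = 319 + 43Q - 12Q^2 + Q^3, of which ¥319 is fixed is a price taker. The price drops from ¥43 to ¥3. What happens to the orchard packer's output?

AVC = 43 - 12Q + Q^2, minimized at Q = 6 where min AVC = ¥7. MC = 43 - 24Q + 3Q^2.
At P = ¥43 ≥ min AVC, set P = MC on the rising branch: Q = 8.
At P = ¥3 < min AVC = ¥7, price no longer covers variable cost at any output, so the firm shuts down: Q = 0.

Output falls from 8 to 0 (the firm shuts down)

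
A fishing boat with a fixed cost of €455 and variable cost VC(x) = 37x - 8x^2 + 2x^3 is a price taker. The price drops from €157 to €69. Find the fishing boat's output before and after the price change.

Output falls from 6 to 4

MC = 37 - 16x + 6x^2; the shutdown threshold is min AVC = €29 (at x = 2).
At P = €157 ≥ min AVC, set P = MC on the rising branch: x = 6.
At P = €69 ≥ min AVC, set P = MC: x = 4. The firm stays open but cuts output.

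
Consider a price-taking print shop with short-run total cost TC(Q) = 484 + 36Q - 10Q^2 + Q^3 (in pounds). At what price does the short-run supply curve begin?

£11 per unit

The firm shuts down when price falls below the minimum of average variable cost. AVC = VC/Q = 36 - 10Q + Q^2.
dAVC/dQ = -10 + 2Q = 0 gives Q = 5. min AVC = 36 - 10·5 + 5^2 = 11.
For P < £11 the firm produces nothing.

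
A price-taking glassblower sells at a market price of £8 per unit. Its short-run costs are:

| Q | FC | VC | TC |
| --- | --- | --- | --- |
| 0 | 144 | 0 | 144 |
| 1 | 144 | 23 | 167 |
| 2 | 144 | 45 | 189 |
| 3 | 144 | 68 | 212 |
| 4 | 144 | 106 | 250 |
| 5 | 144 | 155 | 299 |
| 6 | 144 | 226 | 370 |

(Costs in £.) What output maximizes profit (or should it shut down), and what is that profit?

Compute π = P·Q − TC at each output: Q=0: -144; Q=1: -159; Q=2: -173; Q=3: -188; Q=4: -218; Q=5: -259; Q=6: -322.
Profit is highest at Q = 0. Equivalently, the lowest AVC in the table is 45/2 ≈ £22.50 at Q = 2, and P = £8 falls below it — price never covers variable cost, so the firm shuts down and loses only its fixed cost.

Q = 0 (shut down); profit = -£144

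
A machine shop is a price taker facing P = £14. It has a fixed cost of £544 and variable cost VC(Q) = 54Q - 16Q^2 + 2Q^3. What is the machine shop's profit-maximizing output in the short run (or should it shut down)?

Shut down

Variable cost is VC = 54Q - 16Q^2 + 2Q^3, so AVC = VC/Q = 54 - 16Q + 2Q^2 and MC = dTC/dQ = 54 - 32Q + 6Q^2.
AVC is minimized where dAVC/dQ = -16 + 4Q = 0, at Q = 4; min AVC = 54 - 16·4 + 2·4^2 = £22.
P = £14 lies below min AVC = £22; no output level covers variable cost.
The firm minimizes its loss by shutting down and losing only its fixed cost of £544.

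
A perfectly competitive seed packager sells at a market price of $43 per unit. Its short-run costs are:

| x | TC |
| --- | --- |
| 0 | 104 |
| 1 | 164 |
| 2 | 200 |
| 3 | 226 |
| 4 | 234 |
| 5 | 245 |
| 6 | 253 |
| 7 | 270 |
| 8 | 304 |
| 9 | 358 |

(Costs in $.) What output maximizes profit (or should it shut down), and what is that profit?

Tabulate TR − TC: x=0: -104; x=1: -121; x=2: -114; x=3: -97; x=4: -62; x=5: -30; x=6: 5; x=7: 31; x=8: 40; x=9: 29.
Profit is maximized at x = 8. AVC there is 200/8 = $25 ≤ P, so producing beats shutting down (which would give -$104).

x = 8; profit = $40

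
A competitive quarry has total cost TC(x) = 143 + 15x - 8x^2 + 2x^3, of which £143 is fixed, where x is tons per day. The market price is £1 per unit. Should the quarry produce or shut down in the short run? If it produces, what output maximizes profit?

Shut down

From TC, MC = TC'(x) = 15 - 16x + 6x^2 and AVC = VC/x = 15 - 8x + 2x^2.
The AVC parabola has its vertex at x = 8/4 = 2, where AVC = 15 - 8·2 + 2·2^2 = £7.
P = £1 lies below min AVC = £7; no output level covers variable cost.
Best response: produce nothing and absorb the £143 fixed cost.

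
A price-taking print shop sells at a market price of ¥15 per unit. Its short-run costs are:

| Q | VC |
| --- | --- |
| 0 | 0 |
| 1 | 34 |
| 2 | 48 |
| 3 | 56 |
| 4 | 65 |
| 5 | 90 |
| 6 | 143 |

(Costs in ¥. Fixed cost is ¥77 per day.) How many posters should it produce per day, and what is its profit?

Q = 0 (shut down); profit = -¥77

Profit at each row (π = 15Q − TC): Q=0: -77; Q=1: -96; Q=2: -95; Q=3: -88; Q=4: -82; Q=5: -92; Q=6: -130.
Profit is highest at Q = 0. Equivalently, the lowest AVC in the table is 65/4 ≈ ¥16.25 at Q = 4, and P = ¥15 falls below it — price never covers variable cost, so the firm shuts down and loses only its fixed cost.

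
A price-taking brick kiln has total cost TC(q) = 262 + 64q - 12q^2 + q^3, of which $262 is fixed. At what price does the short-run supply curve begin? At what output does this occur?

$28 per unit, at q = 6

The shutdown price is the minimum of AVC. VC = 64q - 12q^2 + q^3, so AVC = 64 - 12q + q^2.
dAVC/dq = -12 + 2q = 0 gives q = 6. min AVC = 64 - 12·6 + 6^2 = 28.
The firm shuts down for any P below $28.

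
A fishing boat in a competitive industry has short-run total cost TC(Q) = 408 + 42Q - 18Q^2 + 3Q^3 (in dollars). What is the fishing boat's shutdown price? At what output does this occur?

The shutdown price is the minimum of AVC. VC = 42Q - 18Q^2 + 3Q^3, so AVC = 42 - 18Q + 3Q^2.
dAVC/dQ = -18 + 6Q = 0 gives Q = 3. min AVC = 42 - 18·3 + 3·3^2 = 15.
So the shutdown price is $15.

$15 per unit, at Q = 3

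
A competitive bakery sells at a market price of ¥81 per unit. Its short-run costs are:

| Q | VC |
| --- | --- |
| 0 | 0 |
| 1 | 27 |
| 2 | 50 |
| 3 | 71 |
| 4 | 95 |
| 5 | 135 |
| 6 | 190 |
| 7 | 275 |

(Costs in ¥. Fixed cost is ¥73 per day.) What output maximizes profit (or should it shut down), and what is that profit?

Q = 6; profit = ¥223

Profit at each row (π = 81Q − TC): Q=0: -73; Q=1: -19; Q=2: 39; Q=3: 99; Q=4: 156; Q=5: 197; Q=6: 223; Q=7: 219.
Profit is maximized at Q = 6. AVC there is 190/6 = ¥31.67 ≤ P, so producing beats shutting down (which would give -¥73).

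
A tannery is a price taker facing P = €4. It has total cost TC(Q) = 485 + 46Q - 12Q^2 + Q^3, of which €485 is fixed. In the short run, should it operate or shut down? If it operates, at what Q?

Variable cost is VC = 46Q - 12Q^2 + Q^3, so AVC = VC/Q = 46 - 12Q + Q^2 and MC = dTC/dQ = 46 - 24Q + 3Q^2.
The AVC parabola has its vertex at Q = 12/2 = 6, where AVC = 46 - 12·6 + 6^2 = €10.
P = €4 lies below min AVC = €10; no output level covers variable cost.
Best response: produce nothing and absorb the €485 fixed cost.

Shut down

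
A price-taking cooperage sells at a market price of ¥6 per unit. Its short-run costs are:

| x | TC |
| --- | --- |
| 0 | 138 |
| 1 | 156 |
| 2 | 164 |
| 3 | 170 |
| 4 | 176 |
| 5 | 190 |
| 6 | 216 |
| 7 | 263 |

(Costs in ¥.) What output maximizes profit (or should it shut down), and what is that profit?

Tabulate TR − TC: x=0: -138; x=1: -150; x=2: -152; x=3: -152; x=4: -152; x=5: -160; x=6: -180; x=7: -221.
Profit is highest at x = 0. Equivalently, the lowest AVC in the table is 38/4 ≈ ¥9.50 at x = 4, and P = ¥6 falls below it — price never covers variable cost, so the firm shuts down and loses only its fixed cost.

x = 0 (shut down); profit = -¥138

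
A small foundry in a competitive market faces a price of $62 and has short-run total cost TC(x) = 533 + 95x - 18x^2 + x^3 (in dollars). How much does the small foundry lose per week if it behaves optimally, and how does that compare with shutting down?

Profit = -$49 at x = 11

AVC = 95 - 18x + x^2 has its minimum $14 at x = 9; price $62 clears that bar, so the firm operates.
With MC = 95 - 36x + 3x^2, P = MC on the upward-sloping part at x* = 11.
TR = 62·11 = 682. TC = 533 + 198 = 731. Profit = 682 − 731 = -$49.
By producing, the firm covers all variable cost plus $484 of fixed cost; shutting down would lose the full $533.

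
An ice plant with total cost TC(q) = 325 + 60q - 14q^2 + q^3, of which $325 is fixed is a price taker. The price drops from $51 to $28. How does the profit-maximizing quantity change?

MC = 60 - 28q + 3q^2; the shutdown threshold is min AVC = $11 (at q = 7).
With P = $51 above the shutdown price, P = MC gives q = 9.
At P = $28 ≥ min AVC, set P = MC: q = 8. The firm stays open but cuts output.

Output falls from 9 to 8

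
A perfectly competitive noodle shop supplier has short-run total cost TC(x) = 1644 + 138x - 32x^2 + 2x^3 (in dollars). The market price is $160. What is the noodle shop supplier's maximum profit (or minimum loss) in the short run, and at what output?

AVC = 138 - 32x + 2x^2; min AVC = $10 at x = 8. Since P = $160 ≥ min AVC, the firm produces.
With MC = 138 - 64x + 6x^2, P = MC on the upward-sloping part at x* = 11.
TR = 160·11 = 1760. TC = 1644 + 308 = 1952. Profit = 1760 − 1952 = -$192.
That loss of $192 beats the $1644 the firm would lose by shutting down; producing recovers $1452 of fixed cost.

Profit = -$192 at x = 11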